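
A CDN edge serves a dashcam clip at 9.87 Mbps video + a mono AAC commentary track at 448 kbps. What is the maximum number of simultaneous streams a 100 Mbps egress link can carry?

9

Audio: 448 kbps = 0.448 Mbps.
Per-viewer media rate: 10.318 Mbps.
100 Mbps = 100.0 Mbps; 100.0 / 10.318 = 9.69 → 9 viewers.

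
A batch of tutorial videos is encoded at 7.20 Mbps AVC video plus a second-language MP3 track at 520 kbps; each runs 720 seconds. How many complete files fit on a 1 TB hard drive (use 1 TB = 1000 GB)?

1439

Audio: 520 kbps = 0.520 Mbps.
Total bitrate: 7.720 Mbps.
Per item: 7.720 Mbps × 720 s = 5,558 Mb = 694.8 MB.
Capacity: 1 TB = 8,000,000 Mb; 1439.26 items → 1439 complete.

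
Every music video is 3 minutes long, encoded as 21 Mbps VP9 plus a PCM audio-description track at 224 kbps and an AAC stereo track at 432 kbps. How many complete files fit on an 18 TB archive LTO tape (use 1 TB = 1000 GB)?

36941

3 min = 180 s
Audio total: 224 + 432 = 656 kbps = 0.656 Mbps.
Total bitrate: 21.656 Mbps.
Per item: 21.656 Mbps × 180 s = 3,898 Mb = 487.3 MB.
Capacity: 18 TB = 144,000,000 Mb; 36941.26 items → 36941 complete.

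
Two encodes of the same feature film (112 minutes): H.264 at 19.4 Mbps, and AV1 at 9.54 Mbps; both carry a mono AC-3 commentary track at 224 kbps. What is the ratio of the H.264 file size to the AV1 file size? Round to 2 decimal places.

2.01

112 min = 6720 s
Audio: 224 kbps = 0.224 Mbps.
H.264: 19.624 Mbps × 6720 s = 131873.3 Mb = 15.352 GiB.
AV1: 9.764 Mbps × 6720 s = 65614.1 Mb = 7.638 GiB.
Ratio: 15.352 / 7.638 = 2.010.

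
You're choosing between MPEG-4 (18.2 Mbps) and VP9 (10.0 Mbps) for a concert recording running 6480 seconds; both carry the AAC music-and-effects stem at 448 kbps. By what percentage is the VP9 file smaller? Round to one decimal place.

44.0%

Audio: 448 kbps = 0.448 Mbps.
MPEG-4: 18.648 Mbps × 6480 s = 120839.0 Mb = 14.068 GiB.
VP9: 10.448 Mbps × 6480 s = 67703.0 Mb = 7.882 GiB.
Reduction: (1 − 7.882/14.068) × 100 = 43.97%.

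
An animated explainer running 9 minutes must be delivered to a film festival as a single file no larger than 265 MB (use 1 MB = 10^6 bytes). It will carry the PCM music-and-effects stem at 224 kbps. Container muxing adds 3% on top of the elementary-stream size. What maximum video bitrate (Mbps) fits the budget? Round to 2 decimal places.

Budget: 265 MB = 2120.0 Mb.
Stream payload after overhead: 2120.0 / 1.03 = 2058.3 Mb.
9 min = 540 s
Total bitrate budget: 2058.3 Mb / 540 s = 3.812 Mbps.
Audio: 224 kbps = 0.224 Mbps.
Video: 3.812 − 0.224 = 3.588 Mbps.

3.59 Mbps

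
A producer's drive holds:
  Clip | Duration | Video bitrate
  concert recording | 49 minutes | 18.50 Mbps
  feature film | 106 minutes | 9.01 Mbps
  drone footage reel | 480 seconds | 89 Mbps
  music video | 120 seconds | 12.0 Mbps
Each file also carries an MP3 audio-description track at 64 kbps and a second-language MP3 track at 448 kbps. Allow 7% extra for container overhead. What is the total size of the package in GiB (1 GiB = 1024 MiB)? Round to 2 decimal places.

20.05 GiB

Audio total: 64 + 448 = 512 kbps = 0.512 Mbps.
concert recording: 19.012 Mbps × 2940 s × 1.07 = 59807.9 Mb
feature film: 9.522 Mbps × 6360 s × 1.07 = 64799.1 Mb
drone footage reel: 89.512 Mbps × 480 s × 1.07 = 45973.4 Mb
music video: 12.512 Mbps × 120 s × 1.07 = 1606.5 Mb
Total: 172187.0 Mb = 21523.4 MB.
= 20.05 GiB.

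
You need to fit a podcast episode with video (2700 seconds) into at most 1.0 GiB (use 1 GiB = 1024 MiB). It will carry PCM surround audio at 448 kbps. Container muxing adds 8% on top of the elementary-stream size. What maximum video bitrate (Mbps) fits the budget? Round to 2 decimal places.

Budget: 1.0 GiB = 8589.9 Mb.
Stream payload after overhead: 8589.9 / 1.08 = 7953.6 Mb.
Total bitrate budget: 7953.6 Mb / 2700 s = 2.946 Mbps.
Audio: 448 kbps = 0.448 Mbps.
Video: 2.946 − 0.448 = 2.498 Mbps.

2.50 Mbps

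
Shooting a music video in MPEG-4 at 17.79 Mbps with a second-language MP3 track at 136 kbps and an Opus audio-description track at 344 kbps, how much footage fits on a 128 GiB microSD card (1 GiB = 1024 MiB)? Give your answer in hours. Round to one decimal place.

16.7 hours

Audio total: 136 + 344 = 480 kbps = 0.480 Mbps.
Total bitrate: 17.79 + 0.480 = 18.270 Mbps.
Capacity: 128 GiB = 1,099,512 Mb.
Recording time: 1,099,512 / 18.270 = 60,181 s ≈ 16.7 hours.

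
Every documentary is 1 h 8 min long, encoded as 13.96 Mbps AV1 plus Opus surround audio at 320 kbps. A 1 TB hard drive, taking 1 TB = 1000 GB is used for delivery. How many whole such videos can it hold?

1 h 8 min = 68 min = 4080 s
Audio: 320 kbps = 0.320 Mbps.
Total bitrate: 14.280 Mbps.
Per item: 14.280 Mbps × 4080 s = 58,262 Mb = 7,283 MB.
Capacity: 1 TB = 8,000,000 Mb; 137.31 items → 137 complete.

137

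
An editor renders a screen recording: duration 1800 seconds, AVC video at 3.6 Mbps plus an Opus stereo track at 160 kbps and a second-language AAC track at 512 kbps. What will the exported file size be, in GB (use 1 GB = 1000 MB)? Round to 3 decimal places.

0.961 GB

Audio total: 160 + 512 = 672 kbps = 0.672 Mbps.
Total bitrate: 3.6 + 0.672 = 4.272 Mbps.
Stream data: 4.272 Mbps × 1800 s = 7689.6 Mb.
7,690 Mb ÷ 8 = 961.2 MB → 0.9612 GB.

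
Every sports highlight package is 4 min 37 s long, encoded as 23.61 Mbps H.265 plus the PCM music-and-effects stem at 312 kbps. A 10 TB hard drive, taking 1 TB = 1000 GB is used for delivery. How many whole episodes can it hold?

4 min 37 s = 277 s
Audio: 312 kbps = 0.312 Mbps.
Total bitrate: 23.922 Mbps.
Per item: 23.922 Mbps × 277 s = 6,626 Mb = 828.3 MB.
Capacity: 10 TB = 80,000,000 Mb; 12072.93 items → 12072 complete.

12072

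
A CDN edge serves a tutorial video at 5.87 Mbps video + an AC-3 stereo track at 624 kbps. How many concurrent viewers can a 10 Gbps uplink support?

Audio: 624 kbps = 0.624 Mbps.
Per-viewer media rate: 6.494 Mbps.
10 Gbps = 10,000 Mbps; 10,000 / 6.494 = 1539.88 → 1539 viewers.

1539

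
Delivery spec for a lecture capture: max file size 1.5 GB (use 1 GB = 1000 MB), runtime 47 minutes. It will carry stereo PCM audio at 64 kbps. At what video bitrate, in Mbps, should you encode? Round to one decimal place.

4.2 Mbps

Budget: 1.5 GB = 12000.0 Mb.
47 min = 2820 s
Total bitrate budget: 12000.0 Mb / 2820 s = 4.255 Mbps.
Audio: 64 kbps = 0.064 Mbps.
Video: 4.255 − 0.064 = 4.191 Mbps.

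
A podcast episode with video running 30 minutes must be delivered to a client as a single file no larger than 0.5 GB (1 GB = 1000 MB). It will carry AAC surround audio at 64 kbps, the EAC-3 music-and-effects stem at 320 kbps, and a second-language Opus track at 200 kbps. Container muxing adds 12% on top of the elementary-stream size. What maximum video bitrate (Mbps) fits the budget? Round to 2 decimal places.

1.40 Mbps

Budget: 0.5 GB = 4000.0 Mb.
Stream payload after overhead: 4000.0 / 1.12 = 3571.4 Mb.
30 min = 1800 s
Total bitrate budget: 3571.4 Mb / 1800 s = 1.984 Mbps.
Audio total: 64 + 320 + 200 = 584 kbps = 0.584 Mbps.
Video: 1.984 − 0.584 = 1.400 Mbps.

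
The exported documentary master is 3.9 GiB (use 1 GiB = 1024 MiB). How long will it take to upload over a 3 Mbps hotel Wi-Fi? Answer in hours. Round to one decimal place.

3.1 hours

File: 3.9 GiB = 33500.7 Mb.
At 3 Mbps: 33500.7 / 3 = 11166.9 s ≈ 3.1 hours.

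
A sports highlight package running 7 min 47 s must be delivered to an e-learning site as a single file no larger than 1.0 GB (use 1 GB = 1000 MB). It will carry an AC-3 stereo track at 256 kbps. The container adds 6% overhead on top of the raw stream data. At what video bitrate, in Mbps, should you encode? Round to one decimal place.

15.9 Mbps

Budget: 1.0 GB = 8000.0 Mb.
Stream payload after overhead: 8000.0 / 1.06 = 7547.2 Mb.
7 min 47 s = 467 s
Total bitrate budget: 7547.2 Mb / 467 s = 16.161 Mbps.
Audio: 256 kbps = 0.256 Mbps.
Video: 16.161 − 0.256 = 15.905 Mbps.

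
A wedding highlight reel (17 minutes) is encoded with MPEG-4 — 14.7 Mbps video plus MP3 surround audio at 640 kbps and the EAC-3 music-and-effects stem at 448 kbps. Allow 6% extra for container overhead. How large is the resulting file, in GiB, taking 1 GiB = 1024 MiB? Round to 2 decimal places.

17 min = 1020 s
Audio total: 640 + 448 = 1088 kbps = 1.088 Mbps.
Total bitrate: 14.7 + 1.088 = 15.788 Mbps.
Stream data: 15.788 Mbps × 1020 s = 16103.8 Mb.
With 6% container overhead: ×1.06.
17,070 Mb = 2,133,748,200 bytes ÷ 1,073,741,824 = 1.987 GiB.

1.99 GiB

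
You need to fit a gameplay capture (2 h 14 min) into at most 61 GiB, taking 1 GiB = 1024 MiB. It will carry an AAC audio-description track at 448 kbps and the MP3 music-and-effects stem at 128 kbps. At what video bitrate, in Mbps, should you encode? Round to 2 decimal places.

64.60 Mbps

Budget: 61 GiB = 523986.0 Mb.
2 h 14 min = 134 min = 8040 s
Total bitrate budget: 523986.0 Mb / 8040 s = 65.172 Mbps.
Audio total: 448 + 128 = 576 kbps = 0.576 Mbps.
Video: 65.172 − 0.576 = 64.596 Mbps.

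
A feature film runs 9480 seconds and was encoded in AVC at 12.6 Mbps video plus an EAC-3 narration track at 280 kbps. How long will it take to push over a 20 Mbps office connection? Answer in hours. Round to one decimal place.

1.7 hours

Audio: 280 kbps = 0.280 Mbps.
Total bitrate: 12.880 Mbps.
File: 12.880 Mbps × 9480 s = 122102.4 Mb.
At 20 Mbps: 122102.4 / 20 = 6105.1 s ≈ 1.7 hours.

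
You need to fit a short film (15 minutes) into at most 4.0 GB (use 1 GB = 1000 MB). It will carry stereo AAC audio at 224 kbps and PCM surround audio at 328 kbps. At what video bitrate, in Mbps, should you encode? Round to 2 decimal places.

Budget: 4.0 GB = 32000.0 Mb.
15 min = 900 s
Total bitrate budget: 32000.0 Mb / 900 s = 35.556 Mbps.
Audio total: 224 + 328 = 552 kbps = 0.552 Mbps.
Video: 35.556 − 0.552 = 35.004 Mbps.

35.00 Mbps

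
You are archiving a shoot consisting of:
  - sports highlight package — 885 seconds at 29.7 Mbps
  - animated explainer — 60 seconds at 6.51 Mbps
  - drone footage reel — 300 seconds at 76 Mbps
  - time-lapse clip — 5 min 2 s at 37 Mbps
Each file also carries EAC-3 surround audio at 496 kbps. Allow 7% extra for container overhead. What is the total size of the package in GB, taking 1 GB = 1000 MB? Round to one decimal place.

Audio: 496 kbps = 0.496 Mbps.
sports highlight package: 30.196 Mbps × 885 s × 1.07 = 28594.1 Mb
animated explainer: 7.006 Mbps × 60 s × 1.07 = 449.8 Mb
drone footage reel: 76.496 Mbps × 300 s × 1.07 = 24555.2 Mb
time-lapse clip: 37.496 Mbps × 302 s × 1.07 = 12116.5 Mb
Total: 65715.6 Mb = 8214.4 MB.
= 8.214 GB.

8.2 GB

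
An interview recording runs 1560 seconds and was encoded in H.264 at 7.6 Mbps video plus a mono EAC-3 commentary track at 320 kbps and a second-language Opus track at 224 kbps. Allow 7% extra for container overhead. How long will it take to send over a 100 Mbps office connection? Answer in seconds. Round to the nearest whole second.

136 seconds

Audio total: 320 + 224 = 544 kbps = 0.544 Mbps.
Total bitrate: 8.144 Mbps.
File: 8.144 Mbps × 1560 s = 12704.6 Mb.
With 7% container overhead: ×1.07. → 13594.0 Mb.
At 100 Mbps: 13594.0 / 100 = 135.9 s ≈ 136 seconds.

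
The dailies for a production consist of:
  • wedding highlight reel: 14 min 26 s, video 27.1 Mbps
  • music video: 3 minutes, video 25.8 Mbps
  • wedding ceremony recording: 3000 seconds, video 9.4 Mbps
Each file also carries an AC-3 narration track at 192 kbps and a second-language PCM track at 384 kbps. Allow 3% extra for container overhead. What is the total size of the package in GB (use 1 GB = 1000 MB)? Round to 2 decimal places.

7.55 GB

Audio total: 192 + 384 = 576 kbps = 0.576 Mbps.
wedding highlight reel: 27.676 Mbps × 866 s × 1.03 = 24686.4 Mb
music video: 26.376 Mbps × 180 s × 1.03 = 4890.1 Mb
wedding ceremony recording: 9.976 Mbps × 3000 s × 1.03 = 30825.8 Mb
Total: 60402.4 Mb = 7550.3 MB.
= 7.550 GB.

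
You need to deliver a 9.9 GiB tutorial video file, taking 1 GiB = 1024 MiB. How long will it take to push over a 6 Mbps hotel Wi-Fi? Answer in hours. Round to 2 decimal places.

File: 9.9 GiB = 85040.4 Mb.
At 6 Mbps: 85040.4 / 6 = 14173.4 s ≈ 3.94 hours.

3.94 hours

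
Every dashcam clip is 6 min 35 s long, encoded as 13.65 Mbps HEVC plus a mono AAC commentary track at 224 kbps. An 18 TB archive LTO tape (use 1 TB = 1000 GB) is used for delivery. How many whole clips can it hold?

6 min 35 s = 395 s
Audio: 224 kbps = 0.224 Mbps.
Total bitrate: 13.874 Mbps.
Per item: 13.874 Mbps × 395 s = 5,480 Mb = 685.0 MB.
Capacity: 18 TB = 144,000,000 Mb; 26276.27 items → 26276 complete.

26276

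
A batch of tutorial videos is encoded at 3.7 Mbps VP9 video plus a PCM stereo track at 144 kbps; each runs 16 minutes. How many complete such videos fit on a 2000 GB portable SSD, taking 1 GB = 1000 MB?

4335

16 min = 960 s
Audio: 144 kbps = 0.144 Mbps.
Total bitrate: 3.844 Mbps.
Per item: 3.844 Mbps × 960 s = 3,690 Mb = 461.3 MB.
Capacity: 2000 GB = 16,000,000 Mb; 4335.76 items → 4335 complete.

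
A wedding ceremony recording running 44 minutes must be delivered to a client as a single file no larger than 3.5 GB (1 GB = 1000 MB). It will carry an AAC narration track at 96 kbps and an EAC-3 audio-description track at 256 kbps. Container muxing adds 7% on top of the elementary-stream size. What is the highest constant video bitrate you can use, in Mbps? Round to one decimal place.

9.6 Mbps

Budget: 3.5 GB = 28000.0 Mb.
Stream payload after overhead: 28000.0 / 1.07 = 26168.2 Mb.
44 min = 2640 s
Total bitrate budget: 26168.2 Mb / 2640 s = 9.912 Mbps.
Audio total: 96 + 256 = 352 kbps = 0.352 Mbps.
Video: 9.912 − 0.352 = 9.560 Mbps.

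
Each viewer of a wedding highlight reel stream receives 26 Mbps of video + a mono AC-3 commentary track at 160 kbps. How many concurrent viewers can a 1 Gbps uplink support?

38

Audio: 160 kbps = 0.160 Mbps.
Per-viewer media rate: 26.160 Mbps.
1 Gbps = 1,000 Mbps; 1,000 / 26.160 = 38.23 → 38 viewers.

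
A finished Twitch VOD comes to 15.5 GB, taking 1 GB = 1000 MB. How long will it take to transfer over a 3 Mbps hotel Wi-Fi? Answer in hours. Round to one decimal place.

11.5 hours

File: 15.5 GB = 124000.0 Mb.
At 3 Mbps: 124000.0 / 3 = 41333.3 s ≈ 11.5 hours.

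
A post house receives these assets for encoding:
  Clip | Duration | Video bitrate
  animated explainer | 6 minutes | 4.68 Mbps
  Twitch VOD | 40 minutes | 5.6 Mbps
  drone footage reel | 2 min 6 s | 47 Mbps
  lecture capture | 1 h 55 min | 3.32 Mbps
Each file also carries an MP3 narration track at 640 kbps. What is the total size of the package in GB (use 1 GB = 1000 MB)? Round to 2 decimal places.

Audio: 640 kbps = 0.640 Mbps.
animated explainer: 5.320 Mbps × 360 s = 1915.2 Mb
Twitch VOD: 6.240 Mbps × 2400 s = 14976.0 Mb
drone footage reel: 47.640 Mbps × 126 s = 6002.6 Mb
lecture capture: 3.960 Mbps × 6900 s = 27324.0 Mb
Total: 50217.8 Mb = 6277.2 MB.
= 6.277 GB.

6.28 GB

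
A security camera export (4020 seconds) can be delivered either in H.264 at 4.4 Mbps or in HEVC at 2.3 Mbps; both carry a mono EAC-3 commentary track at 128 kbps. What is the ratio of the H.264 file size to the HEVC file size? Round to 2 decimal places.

1.86

Audio: 128 kbps = 0.128 Mbps.
H.264: 4.528 Mbps × 4020 s = 18202.6 Mb = 2.275 GB.
HEVC: 2.428 Mbps × 4020 s = 9760.6 Mb = 1.220 GB.
Ratio: 2.275 / 1.220 = 1.865.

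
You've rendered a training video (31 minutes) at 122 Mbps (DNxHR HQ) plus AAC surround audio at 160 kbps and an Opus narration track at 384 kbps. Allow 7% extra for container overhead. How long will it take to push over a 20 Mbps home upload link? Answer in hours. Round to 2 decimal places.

3.39 hours

31 min = 1860 s
Audio total: 160 + 384 = 544 kbps = 0.544 Mbps.
Total bitrate: 122.544 Mbps.
File: 122.544 Mbps × 1860 s = 227931.8 Mb.
With 7% container overhead: ×1.07. → 243887.1 Mb.
At 20 Mbps: 243887.1 / 20 = 12194.4 s ≈ 3.39 hours.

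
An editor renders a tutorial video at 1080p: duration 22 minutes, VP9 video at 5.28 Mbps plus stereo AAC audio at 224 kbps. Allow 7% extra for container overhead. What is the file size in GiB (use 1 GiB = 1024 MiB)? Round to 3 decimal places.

0.905 GiB

22 min = 1320 s
Audio: 224 kbps = 0.224 Mbps.
Total bitrate: 5.28 + 0.224 = 5.504 Mbps.
Stream data: 5.504 Mbps × 1320 s = 7265.3 Mb.
With 7% container overhead: ×1.07.
7,774 Mb = 971,731,200 bytes ÷ 1,073,741,824 = 0.905 GiB.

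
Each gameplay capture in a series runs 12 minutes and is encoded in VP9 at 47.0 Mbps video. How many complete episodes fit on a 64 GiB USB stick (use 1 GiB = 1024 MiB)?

16

12 min = 720 s
Per item: 47.000 Mbps × 720 s = 33,840 Mb = 4,230 MB.
Capacity: 64 GiB = 549,756 Mb; 16.25 items → 16 complete.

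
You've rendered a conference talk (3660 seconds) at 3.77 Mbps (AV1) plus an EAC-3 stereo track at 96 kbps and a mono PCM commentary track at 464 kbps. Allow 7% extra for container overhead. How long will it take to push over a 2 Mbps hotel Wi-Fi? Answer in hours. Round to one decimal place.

Audio total: 96 + 464 = 560 kbps = 0.560 Mbps.
Total bitrate: 4.330 Mbps.
File: 4.330 Mbps × 3660 s = 15847.8 Mb.
With 7% container overhead: ×1.07. → 16957.1 Mb.
At 2 Mbps: 16957.1 / 2 = 8478.6 s ≈ 2.36 hours.

2.4 hours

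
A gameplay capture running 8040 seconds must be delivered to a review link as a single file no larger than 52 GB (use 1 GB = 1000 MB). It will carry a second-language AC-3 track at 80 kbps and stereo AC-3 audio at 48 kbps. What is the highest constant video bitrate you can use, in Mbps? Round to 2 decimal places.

Budget: 52 GB = 416000.0 Mb.
Total bitrate budget: 416000.0 Mb / 8040 s = 51.741 Mbps.
Audio total: 80 + 48 = 128 kbps = 0.128 Mbps.
Video: 51.741 − 0.128 = 51.613 Mbps.

51.61 Mbps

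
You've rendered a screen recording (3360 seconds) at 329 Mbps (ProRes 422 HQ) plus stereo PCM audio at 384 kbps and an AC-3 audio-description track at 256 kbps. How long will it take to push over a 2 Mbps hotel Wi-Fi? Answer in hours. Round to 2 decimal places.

153.83 hours

Audio total: 384 + 256 = 640 kbps = 0.640 Mbps.
Total bitrate: 329.640 Mbps.
File: 329.640 Mbps × 3360 s = 1107590.4 Mb.
At 2 Mbps: 1107590.4 / 2 = 553795.2 s ≈ 154 hours.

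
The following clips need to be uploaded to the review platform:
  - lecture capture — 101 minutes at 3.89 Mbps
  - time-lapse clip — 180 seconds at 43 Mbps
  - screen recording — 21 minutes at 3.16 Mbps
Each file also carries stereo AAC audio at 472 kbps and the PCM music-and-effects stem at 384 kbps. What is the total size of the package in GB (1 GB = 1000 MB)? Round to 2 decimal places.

5.21 GB

Audio total: 472 + 384 = 856 kbps = 0.856 Mbps.
lecture capture: 4.746 Mbps × 6060 s = 28760.8 Mb
time-lapse clip: 43.856 Mbps × 180 s = 7894.1 Mb
screen recording: 4.016 Mbps × 1260 s = 5060.2 Mb
Total: 41715.0 Mb = 5214.4 MB.
= 5.214 GB.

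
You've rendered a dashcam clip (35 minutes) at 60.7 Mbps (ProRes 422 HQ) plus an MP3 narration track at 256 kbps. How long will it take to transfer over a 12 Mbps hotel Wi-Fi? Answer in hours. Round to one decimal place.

35 min = 2100 s
Audio: 256 kbps = 0.256 Mbps.
Total bitrate: 60.956 Mbps.
File: 60.956 Mbps × 2100 s = 128007.6 Mb.
At 12 Mbps: 128007.6 / 12 = 10667.3 s ≈ 2.96 hours.

3.0 hours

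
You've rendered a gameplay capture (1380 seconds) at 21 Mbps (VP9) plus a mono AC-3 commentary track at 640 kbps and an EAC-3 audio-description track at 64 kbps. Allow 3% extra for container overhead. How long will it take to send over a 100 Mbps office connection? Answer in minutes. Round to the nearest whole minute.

5 minutes

Audio total: 640 + 64 = 704 kbps = 0.704 Mbps.
Total bitrate: 21.704 Mbps.
File: 21.704 Mbps × 1380 s = 29951.5 Mb.
With 3% container overhead: ×1.03. → 30850.1 Mb.
At 100 Mbps: 30850.1 / 100 = 308.5 s ≈ 5.14 minutes.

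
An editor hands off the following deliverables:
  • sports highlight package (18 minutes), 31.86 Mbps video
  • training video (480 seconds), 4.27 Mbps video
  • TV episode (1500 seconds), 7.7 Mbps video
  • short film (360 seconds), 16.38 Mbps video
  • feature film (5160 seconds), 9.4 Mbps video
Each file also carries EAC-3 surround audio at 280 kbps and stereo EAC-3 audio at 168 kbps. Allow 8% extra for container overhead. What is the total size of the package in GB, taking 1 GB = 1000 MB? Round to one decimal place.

14.3 GB

Audio total: 280 + 168 = 448 kbps = 0.448 Mbps.
sports highlight package: 32.308 Mbps × 1080 s × 1.08 = 37684.1 Mb
training video: 4.718 Mbps × 480 s × 1.08 = 2445.8 Mb
TV episode: 8.148 Mbps × 1500 s × 1.08 = 13199.8 Mb
short film: 16.828 Mbps × 360 s × 1.08 = 6542.7 Mb
feature film: 9.848 Mbps × 5160 s × 1.08 = 54880.9 Mb
Total: 114753.3 Mb = 14344.2 MB.
= 14.34 GB.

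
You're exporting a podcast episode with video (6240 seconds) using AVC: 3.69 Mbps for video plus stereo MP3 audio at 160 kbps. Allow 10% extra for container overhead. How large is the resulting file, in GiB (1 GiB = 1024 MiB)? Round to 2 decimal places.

Audio: 160 kbps = 0.160 Mbps.
Total bitrate: 3.69 + 0.160 = 3.850 Mbps.
Stream data: 3.850 Mbps × 6240 s = 24024.0 Mb.
With 10% container overhead: ×1.10.
26,426 Mb = 3,303,300,000 bytes ÷ 1,073,741,824 = 3.076 GiB.

3.08 GiB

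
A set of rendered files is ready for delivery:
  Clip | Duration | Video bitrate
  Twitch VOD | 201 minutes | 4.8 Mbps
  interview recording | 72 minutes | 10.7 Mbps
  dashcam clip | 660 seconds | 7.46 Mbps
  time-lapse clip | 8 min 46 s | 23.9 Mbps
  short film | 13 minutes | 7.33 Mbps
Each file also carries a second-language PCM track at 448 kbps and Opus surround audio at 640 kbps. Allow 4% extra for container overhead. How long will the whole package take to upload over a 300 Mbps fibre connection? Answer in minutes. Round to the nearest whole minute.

Audio total: 448 + 640 = 1088 kbps = 1.088 Mbps.
Twitch VOD: 5.888 Mbps × 12060 s × 1.04 = 73849.7 Mb
interview recording: 11.788 Mbps × 4320 s × 1.04 = 52961.1 Mb
dashcam clip: 8.548 Mbps × 660 s × 1.04 = 5867.3 Mb
time-lapse clip: 24.988 Mbps × 526 s × 1.04 = 13669.4 Mb
short film: 8.418 Mbps × 780 s × 1.04 = 6828.7 Mb
Total: 153176.2 Mb = 19147.0 MB.
At 300 Mbps: 153176.2 / 300 = 511 s ≈ 8.51 minutes.

9 minutes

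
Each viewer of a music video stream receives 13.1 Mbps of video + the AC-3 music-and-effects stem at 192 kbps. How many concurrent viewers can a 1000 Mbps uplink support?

75

Audio: 192 kbps = 0.192 Mbps.
Per-viewer media rate: 13.292 Mbps.
1000 Mbps = 1,000 Mbps; 1,000 / 13.292 = 75.23 → 75 viewers.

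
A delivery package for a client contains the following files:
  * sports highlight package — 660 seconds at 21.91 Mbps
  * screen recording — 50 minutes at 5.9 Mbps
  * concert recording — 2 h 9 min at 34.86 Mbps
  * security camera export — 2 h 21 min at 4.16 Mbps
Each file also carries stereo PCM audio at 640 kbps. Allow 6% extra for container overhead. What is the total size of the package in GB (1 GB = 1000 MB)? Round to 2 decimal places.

Audio: 640 kbps = 0.640 Mbps.
sports highlight package: 22.550 Mbps × 660 s × 1.06 = 15776.0 Mb
screen recording: 6.540 Mbps × 3000 s × 1.06 = 20797.2 Mb
concert recording: 35.500 Mbps × 7740 s × 1.06 = 291256.2 Mb
security camera export: 4.800 Mbps × 8460 s × 1.06 = 43044.5 Mb
Total: 370873.9 Mb = 46359.2 MB.
= 46.36 GB.

46.36 GB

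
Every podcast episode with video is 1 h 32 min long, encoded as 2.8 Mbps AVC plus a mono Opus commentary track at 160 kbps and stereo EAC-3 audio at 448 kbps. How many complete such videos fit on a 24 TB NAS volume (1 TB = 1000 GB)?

1 h 32 min = 92 min = 5520 s
Audio total: 160 + 448 = 608 kbps = 0.608 Mbps.
Total bitrate: 3.408 Mbps.
Per item: 3.408 Mbps × 5520 s = 18,812 Mb = 2,352 MB.
Capacity: 24 TB = 192,000,000 Mb; 10206.16 items → 10206 complete.

10206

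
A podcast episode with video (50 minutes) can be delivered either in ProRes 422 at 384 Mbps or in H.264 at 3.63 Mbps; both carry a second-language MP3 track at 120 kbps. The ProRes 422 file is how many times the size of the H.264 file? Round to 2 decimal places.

102.43

50 min = 3000 s
Audio: 120 kbps = 0.120 Mbps.
ProRes 422: 384.120 Mbps × 3000 s = 1152360.0 Mb = 144.045 GB.
H.264: 3.750 Mbps × 3000 s = 11250.0 Mb = 1.406 GB.
Ratio: 144.045 / 1.406 = 102.432.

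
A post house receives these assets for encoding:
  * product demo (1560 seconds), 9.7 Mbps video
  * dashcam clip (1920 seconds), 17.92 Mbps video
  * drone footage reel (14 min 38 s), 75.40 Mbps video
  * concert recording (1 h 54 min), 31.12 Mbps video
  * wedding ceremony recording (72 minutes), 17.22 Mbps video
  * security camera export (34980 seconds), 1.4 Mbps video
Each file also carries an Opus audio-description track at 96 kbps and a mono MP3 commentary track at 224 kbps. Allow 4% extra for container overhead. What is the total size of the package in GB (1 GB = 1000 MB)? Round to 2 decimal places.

Audio total: 96 + 224 = 320 kbps = 0.320 Mbps.
product demo: 10.020 Mbps × 1560 s × 1.04 = 16256.4 Mb
dashcam clip: 18.240 Mbps × 1920 s × 1.04 = 36421.6 Mb
drone footage reel: 75.720 Mbps × 878 s × 1.04 = 69141.4 Mb
concert recording: 31.440 Mbps × 6840 s × 1.04 = 223651.6 Mb
wedding ceremony recording: 17.540 Mbps × 4320 s × 1.04 = 78803.7 Mb
security camera export: 1.720 Mbps × 34980 s × 1.04 = 62572.2 Mb
Total: 486847.0 Mb = 60855.9 MB.
= 60.86 GB.

60.86 GB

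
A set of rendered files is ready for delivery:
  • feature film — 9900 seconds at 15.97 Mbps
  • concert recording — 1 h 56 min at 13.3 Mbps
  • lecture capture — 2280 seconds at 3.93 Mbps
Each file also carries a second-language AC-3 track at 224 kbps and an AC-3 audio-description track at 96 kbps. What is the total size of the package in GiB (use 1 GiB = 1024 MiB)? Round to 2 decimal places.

Audio total: 224 + 96 = 320 kbps = 0.320 Mbps.
feature film: 16.290 Mbps × 9900 s = 161271.0 Mb
concert recording: 13.620 Mbps × 6960 s = 94795.2 Mb
lecture capture: 4.250 Mbps × 2280 s = 9690.0 Mb
Total: 265756.2 Mb = 33219.5 MB.
= 30.94 GiB.

30.94 GiB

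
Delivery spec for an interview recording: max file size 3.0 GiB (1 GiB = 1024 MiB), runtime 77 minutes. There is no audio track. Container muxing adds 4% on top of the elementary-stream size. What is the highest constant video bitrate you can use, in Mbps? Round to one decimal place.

5.4 Mbps

Budget: 3.0 GiB = 25769.8 Mb.
Stream payload after overhead: 25769.8 / 1.04 = 24778.7 Mb.
77 min = 4620 s
Total bitrate budget: 24778.7 Mb / 4620 s = 5.363 Mbps.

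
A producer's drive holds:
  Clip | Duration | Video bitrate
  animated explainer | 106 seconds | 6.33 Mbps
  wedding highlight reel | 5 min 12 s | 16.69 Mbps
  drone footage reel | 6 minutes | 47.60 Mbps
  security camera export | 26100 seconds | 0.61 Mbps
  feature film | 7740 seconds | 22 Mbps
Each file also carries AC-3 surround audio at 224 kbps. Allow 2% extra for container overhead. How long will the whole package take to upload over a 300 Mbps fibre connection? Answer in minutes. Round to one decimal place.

12.3 minutes

Audio: 224 kbps = 0.224 Mbps.
animated explainer: 6.554 Mbps × 106 s × 1.02 = 708.6 Mb
wedding highlight reel: 16.914 Mbps × 312 s × 1.02 = 5382.7 Mb
drone footage reel: 47.824 Mbps × 360 s × 1.02 = 17561.0 Mb
security camera export: 0.834 Mbps × 26100 s × 1.02 = 22202.7 Mb
feature film: 22.224 Mbps × 7740 s × 1.02 = 175454.0 Mb
Total: 221309.1 Mb = 27663.6 MB.
At 300 Mbps: 221309.1 / 300 = 738 s ≈ 12.3 minutes.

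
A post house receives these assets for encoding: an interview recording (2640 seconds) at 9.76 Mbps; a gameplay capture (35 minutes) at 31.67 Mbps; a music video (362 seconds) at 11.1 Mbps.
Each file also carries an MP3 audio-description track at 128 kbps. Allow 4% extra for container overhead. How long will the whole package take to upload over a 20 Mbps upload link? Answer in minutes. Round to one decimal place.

Audio: 128 kbps = 0.128 Mbps.
interview recording: 9.888 Mbps × 2640 s × 1.04 = 27148.5 Mb
gameplay capture: 31.798 Mbps × 2100 s × 1.04 = 69446.8 Mb
music video: 11.228 Mbps × 362 s × 1.04 = 4227.1 Mb
Total: 100822.4 Mb = 12602.8 MB.
At 20 Mbps: 100822.4 / 20 = 5041 s ≈ 84 minutes.

84.0 minutes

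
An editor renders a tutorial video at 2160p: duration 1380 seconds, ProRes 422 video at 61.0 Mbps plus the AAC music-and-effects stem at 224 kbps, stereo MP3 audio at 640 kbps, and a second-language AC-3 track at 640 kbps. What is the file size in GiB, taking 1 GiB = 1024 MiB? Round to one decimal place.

Audio total: 224 + 640 + 640 = 1504 kbps = 1.504 Mbps.
Total bitrate: 61.0 + 1.504 = 62.504 Mbps.
Stream data: 62.504 Mbps × 1380 s = 86255.5 Mb.
86,256 Mb = 10,781,940,000 bytes ÷ 1,073,741,824 = 10.04 GiB.

10.0 GiB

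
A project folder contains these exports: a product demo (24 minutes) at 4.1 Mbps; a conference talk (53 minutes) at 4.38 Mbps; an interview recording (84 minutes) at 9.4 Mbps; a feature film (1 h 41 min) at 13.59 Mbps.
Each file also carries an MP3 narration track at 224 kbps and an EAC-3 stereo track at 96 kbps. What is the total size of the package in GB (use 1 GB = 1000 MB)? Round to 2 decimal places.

19.32 GB

Audio total: 224 + 96 = 320 kbps = 0.320 Mbps.
product demo: 4.420 Mbps × 1440 s = 6364.8 Mb
conference talk: 4.700 Mbps × 3180 s = 14946.0 Mb
interview recording: 9.720 Mbps × 5040 s = 48988.8 Mb
feature film: 13.910 Mbps × 6060 s = 84294.6 Mb
Total: 154594.2 Mb = 19324.3 MB.
= 19.32 GB.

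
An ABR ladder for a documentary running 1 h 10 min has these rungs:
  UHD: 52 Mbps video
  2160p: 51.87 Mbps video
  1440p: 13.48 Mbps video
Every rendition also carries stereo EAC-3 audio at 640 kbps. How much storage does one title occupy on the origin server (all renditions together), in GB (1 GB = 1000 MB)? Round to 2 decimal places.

62.62 GB

1 h 10 min = 70 min = 4200 s
Audio: 640 kbps = 0.640 Mbps.
Sum of rendition bitrates: (52+0.640) + (51.87+0.640) + (13.48+0.640) = 119.270 Mbps.
× 4200 s = 500,934 Mb = 62,617 MB = 62.62 GB.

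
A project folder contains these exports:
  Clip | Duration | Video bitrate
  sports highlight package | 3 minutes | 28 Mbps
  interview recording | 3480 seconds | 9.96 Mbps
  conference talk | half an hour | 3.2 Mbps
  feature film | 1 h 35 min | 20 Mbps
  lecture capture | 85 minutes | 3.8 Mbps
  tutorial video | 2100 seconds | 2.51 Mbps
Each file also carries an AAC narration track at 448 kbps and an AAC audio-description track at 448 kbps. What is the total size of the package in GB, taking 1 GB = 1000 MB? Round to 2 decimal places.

Audio total: 448 + 448 = 896 kbps = 0.896 Mbps.
sports highlight package: 28.896 Mbps × 180 s = 5201.3 Mb
interview recording: 10.856 Mbps × 3480 s = 37778.9 Mb
conference talk: 4.096 Mbps × 1800 s = 7372.8 Mb
feature film: 20.896 Mbps × 5700 s = 119107.2 Mb
lecture capture: 4.696 Mbps × 5100 s = 23949.6 Mb
tutorial video: 3.406 Mbps × 2100 s = 7152.6 Mb
Total: 200562.4 Mb = 25070.3 MB.
= 25.07 GB.

25.07 GB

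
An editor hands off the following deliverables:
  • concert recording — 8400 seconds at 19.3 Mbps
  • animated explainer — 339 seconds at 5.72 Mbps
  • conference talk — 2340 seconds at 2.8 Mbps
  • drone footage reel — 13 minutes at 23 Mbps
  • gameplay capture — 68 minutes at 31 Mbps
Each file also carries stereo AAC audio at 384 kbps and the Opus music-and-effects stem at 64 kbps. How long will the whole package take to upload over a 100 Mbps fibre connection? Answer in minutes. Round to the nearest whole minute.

Audio total: 384 + 64 = 448 kbps = 0.448 Mbps.
concert recording: 19.748 Mbps × 8400 s = 165883.2 Mb
animated explainer: 6.168 Mbps × 339 s = 2091.0 Mb
conference talk: 3.248 Mbps × 2340 s = 7600.3 Mb
drone footage reel: 23.448 Mbps × 780 s = 18289.4 Mb
gameplay capture: 31.448 Mbps × 4080 s = 128307.8 Mb
Total: 322171.8 Mb = 40271.5 MB.
At 100 Mbps: 322171.8 / 100 = 3222 s ≈ 53.7 minutes.

54 minutes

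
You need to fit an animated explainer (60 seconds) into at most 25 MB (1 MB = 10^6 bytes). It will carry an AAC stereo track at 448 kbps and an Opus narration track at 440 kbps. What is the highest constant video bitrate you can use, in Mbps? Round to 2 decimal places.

2.45 Mbps

Budget: 25 MB = 200.0 Mb.
Total bitrate budget: 200.0 Mb / 60 s = 3.333 Mbps.
Audio total: 448 + 440 = 888 kbps = 0.888 Mbps.
Video: 3.333 − 0.888 = 2.445 Mbps.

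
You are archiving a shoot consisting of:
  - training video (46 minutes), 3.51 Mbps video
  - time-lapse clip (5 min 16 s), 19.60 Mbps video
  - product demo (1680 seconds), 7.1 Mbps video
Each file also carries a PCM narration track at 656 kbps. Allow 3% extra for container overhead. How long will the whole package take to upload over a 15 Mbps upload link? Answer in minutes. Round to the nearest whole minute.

Audio: 656 kbps = 0.656 Mbps.
training video: 4.166 Mbps × 2760 s × 1.03 = 11843.1 Mb
time-lapse clip: 20.256 Mbps × 316 s × 1.03 = 6592.9 Mb
product demo: 7.756 Mbps × 1680 s × 1.03 = 13421.0 Mb
Total: 31857.0 Mb = 3982.1 MB.
At 15 Mbps: 31857.0 / 15 = 2124 s ≈ 35.4 minutes.

35 minutes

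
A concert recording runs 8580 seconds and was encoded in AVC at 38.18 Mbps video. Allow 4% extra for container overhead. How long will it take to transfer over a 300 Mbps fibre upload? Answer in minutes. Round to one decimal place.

File: 38.180 Mbps × 8580 s = 327584.4 Mb.
With 4% container overhead: ×1.04. → 340687.8 Mb.
At 300 Mbps: 340687.8 / 300 = 1135.6 s ≈ 18.9 minutes.

18.9 minutes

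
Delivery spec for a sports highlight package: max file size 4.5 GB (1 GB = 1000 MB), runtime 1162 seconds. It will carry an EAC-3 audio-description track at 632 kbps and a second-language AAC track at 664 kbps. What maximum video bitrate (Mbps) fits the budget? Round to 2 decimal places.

29.69 Mbps

Budget: 4.5 GB = 36000.0 Mb.
Total bitrate budget: 36000.0 Mb / 1162 s = 30.981 Mbps.
Audio total: 632 + 664 = 1296 kbps = 1.296 Mbps.
Video: 30.981 − 1.296 = 29.685 Mbps.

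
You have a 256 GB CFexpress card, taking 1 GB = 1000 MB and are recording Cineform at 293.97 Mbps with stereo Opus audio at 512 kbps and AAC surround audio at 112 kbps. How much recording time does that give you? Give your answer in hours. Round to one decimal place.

Audio total: 512 + 112 = 624 kbps = 0.624 Mbps.
Total bitrate: 293.97 + 0.624 = 294.594 Mbps.
Capacity: 256 GB = 2,048,000 Mb.
Recording time: 2,048,000 / 294.594 = 6,952 s ≈ 1.93 hours.

1.9 hours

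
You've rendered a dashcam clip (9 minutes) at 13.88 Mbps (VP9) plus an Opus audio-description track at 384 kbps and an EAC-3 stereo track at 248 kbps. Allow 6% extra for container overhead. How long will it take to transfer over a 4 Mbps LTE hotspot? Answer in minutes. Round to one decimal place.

34.6 minutes

9 min = 540 s
Audio total: 384 + 248 = 632 kbps = 0.632 Mbps.
Total bitrate: 14.512 Mbps.
File: 14.512 Mbps × 540 s = 7836.5 Mb.
With 6% container overhead: ×1.06. → 8306.7 Mb.
At 4 Mbps: 8306.7 / 4 = 2076.7 s ≈ 34.6 minutes.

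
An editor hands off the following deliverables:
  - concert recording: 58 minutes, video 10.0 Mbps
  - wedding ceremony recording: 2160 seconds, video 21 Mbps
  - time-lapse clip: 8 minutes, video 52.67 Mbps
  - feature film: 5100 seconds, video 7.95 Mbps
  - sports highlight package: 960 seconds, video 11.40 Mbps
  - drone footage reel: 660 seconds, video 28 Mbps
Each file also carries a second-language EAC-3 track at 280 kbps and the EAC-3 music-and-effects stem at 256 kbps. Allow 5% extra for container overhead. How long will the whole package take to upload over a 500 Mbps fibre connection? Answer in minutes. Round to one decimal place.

Audio total: 280 + 256 = 536 kbps = 0.536 Mbps.
concert recording: 10.536 Mbps × 3480 s × 1.05 = 38498.5 Mb
wedding ceremony recording: 21.536 Mbps × 2160 s × 1.05 = 48843.6 Mb
time-lapse clip: 53.206 Mbps × 480 s × 1.05 = 26815.8 Mb
feature film: 8.486 Mbps × 5100 s × 1.05 = 45442.5 Mb
sports highlight package: 11.936 Mbps × 960 s × 1.05 = 12031.5 Mb
drone footage reel: 28.536 Mbps × 660 s × 1.05 = 19775.4 Mb
Total: 191407.5 Mb = 23925.9 MB.
At 500 Mbps: 191407.5 / 500 = 383 s ≈ 6.38 minutes.

6.4 minutes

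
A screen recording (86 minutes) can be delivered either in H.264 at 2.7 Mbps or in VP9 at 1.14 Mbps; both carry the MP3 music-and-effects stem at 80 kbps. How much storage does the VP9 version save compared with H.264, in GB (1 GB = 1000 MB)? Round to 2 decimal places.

86 min = 5160 s
Audio: 80 kbps = 0.080 Mbps.
H.264: 2.780 Mbps × 5160 s = 14344.8 Mb = 1.793 GB.
VP9: 1.220 Mbps × 5160 s = 6295.2 Mb = 0.787 GB.
Saving: 1.793 − 0.787 = 1.006 GB.

1.01 GB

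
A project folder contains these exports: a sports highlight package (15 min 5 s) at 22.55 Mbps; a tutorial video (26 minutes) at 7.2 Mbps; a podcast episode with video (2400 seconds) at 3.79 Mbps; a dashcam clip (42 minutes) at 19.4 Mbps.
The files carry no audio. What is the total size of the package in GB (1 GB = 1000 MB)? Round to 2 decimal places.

sports highlight package: 22.550 Mbps × 905 s = 20407.8 Mb
tutorial video: 7.200 Mbps × 1560 s = 11232.0 Mb
podcast episode with video: 3.790 Mbps × 2400 s = 9096.0 Mb
dashcam clip: 19.400 Mbps × 2520 s = 48888.0 Mb
Total: 89623.8 Mb = 11203.0 MB.
= 11.20 GB.

11.20 GB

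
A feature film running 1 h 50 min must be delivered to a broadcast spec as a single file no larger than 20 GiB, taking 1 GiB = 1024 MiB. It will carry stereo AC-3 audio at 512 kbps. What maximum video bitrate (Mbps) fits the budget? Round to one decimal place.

Budget: 20 GiB = 171798.7 Mb.
1 h 50 min = 110 min = 6600 s
Total bitrate budget: 171798.7 Mb / 6600 s = 26.030 Mbps.
Audio: 512 kbps = 0.512 Mbps.
Video: 26.030 − 0.512 = 25.518 Mbps.

25.5 Mbps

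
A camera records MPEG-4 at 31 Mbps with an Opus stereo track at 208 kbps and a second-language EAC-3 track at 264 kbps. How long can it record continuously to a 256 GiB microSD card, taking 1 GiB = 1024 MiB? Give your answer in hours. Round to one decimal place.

Audio total: 208 + 264 = 472 kbps = 0.472 Mbps.
Total bitrate: 31 + 0.472 = 31.472 Mbps.
Capacity: 256 GiB = 2,199,023 Mb.
Recording time: 2,199,023 / 31.472 = 69,872 s ≈ 19.4 hours.

19.4 hours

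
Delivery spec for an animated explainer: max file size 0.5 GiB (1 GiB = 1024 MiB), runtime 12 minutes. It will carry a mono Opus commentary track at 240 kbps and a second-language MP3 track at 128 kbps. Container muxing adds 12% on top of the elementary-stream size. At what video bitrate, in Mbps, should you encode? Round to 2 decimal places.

Budget: 0.5 GiB = 4295.0 Mb.
Stream payload after overhead: 4295.0 / 1.12 = 3834.8 Mb.
12 min = 720 s
Total bitrate budget: 3834.8 Mb / 720 s = 5.326 Mbps.
Audio total: 240 + 128 = 368 kbps = 0.368 Mbps.
Video: 5.326 − 0.368 = 4.958 Mbps.

4.96 Mbps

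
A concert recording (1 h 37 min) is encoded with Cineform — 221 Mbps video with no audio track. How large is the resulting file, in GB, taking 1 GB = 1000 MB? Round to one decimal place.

160.8 GB

1 h 37 min = 97 min = 5820 s
Total bitrate: 221 Mbps.
Stream data: 221.000 Mbps × 5820 s = 1286220.0 Mb.
1,286,220 Mb ÷ 8 = 160,778 MB → 160.8 GB.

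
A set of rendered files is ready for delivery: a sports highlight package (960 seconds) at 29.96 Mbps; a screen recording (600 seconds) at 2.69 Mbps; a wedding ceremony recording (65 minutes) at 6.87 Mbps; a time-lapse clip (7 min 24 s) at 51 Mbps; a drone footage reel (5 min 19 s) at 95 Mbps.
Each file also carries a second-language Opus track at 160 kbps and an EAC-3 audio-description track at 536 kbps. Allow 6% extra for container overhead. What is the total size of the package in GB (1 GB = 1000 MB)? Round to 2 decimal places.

15.16 GB

Audio total: 160 + 536 = 696 kbps = 0.696 Mbps.
sports highlight package: 30.656 Mbps × 960 s × 1.06 = 31195.5 Mb
screen recording: 3.386 Mbps × 600 s × 1.06 = 2153.5 Mb
wedding ceremony recording: 7.566 Mbps × 3900 s × 1.06 = 31277.8 Mb
time-lapse clip: 51.696 Mbps × 444 s × 1.06 = 24330.2 Mb
drone footage reel: 95.696 Mbps × 319 s × 1.06 = 32358.6 Mb
Total: 121315.7 Mb = 15164.5 MB.
= 15.16 GB.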